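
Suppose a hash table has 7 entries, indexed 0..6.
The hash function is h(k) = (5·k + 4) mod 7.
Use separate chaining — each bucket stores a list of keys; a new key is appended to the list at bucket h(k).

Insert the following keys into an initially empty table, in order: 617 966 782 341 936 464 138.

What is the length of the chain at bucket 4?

1

617 → bucket 2
966 → bucket 4
782 → bucket 1
341 → bucket 1 (collision)
936 → bucket 1 (collision)
464 → bucket 0
138 → bucket 1 (collision)
Final buckets:
0: 464
1: 782 -> 341 -> 936 -> 138
2: 617
3: .
4: 966
5: .
6: .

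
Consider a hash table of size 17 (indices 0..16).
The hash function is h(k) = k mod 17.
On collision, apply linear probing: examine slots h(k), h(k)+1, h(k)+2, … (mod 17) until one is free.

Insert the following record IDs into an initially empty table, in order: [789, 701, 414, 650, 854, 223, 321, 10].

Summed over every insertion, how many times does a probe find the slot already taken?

5

789: h=7 => slot 7
701: h=4 => slot 4
414: h=6 => slot 6
650: h=4, probe 4,5 => slot 5
854: h=4, probe 4,5,6,7,8 => slot 8
223: h=2 => slot 2
321: h=15 => slot 15
10: h=10 => slot 10
Table: [., ., 223, ., 701, 650, 414, 789, 854, ., 10, ., ., ., ., 321, .]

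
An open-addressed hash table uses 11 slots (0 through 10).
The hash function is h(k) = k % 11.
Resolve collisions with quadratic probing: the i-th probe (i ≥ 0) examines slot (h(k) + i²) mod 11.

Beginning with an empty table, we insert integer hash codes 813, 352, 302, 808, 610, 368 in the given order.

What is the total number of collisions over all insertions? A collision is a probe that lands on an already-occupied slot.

813 hashes to 10; slot 10 is free -> place at 10.
352 hashes to 0; slot 0 is free -> place at 0.
302 hashes to 5; slot 5 is free -> place at 5.
808 hashes to 5; 5 taken -> place at 6.
610 hashes to 5; 5,6 taken -> place at 9.
368 hashes to 5; 5,6,9 taken -> place at 3.
Table: [352, ∅, ∅, 368, ∅, 302, 808, ∅, ∅, 610, 813]

6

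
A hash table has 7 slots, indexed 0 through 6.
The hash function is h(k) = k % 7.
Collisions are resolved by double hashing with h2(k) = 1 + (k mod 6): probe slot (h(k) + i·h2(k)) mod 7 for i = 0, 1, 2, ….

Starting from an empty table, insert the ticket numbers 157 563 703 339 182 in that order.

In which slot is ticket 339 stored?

0

157: h=3 → slot 3
563: h=3, h2=6, probe 3,2 → slot 2
703: h=3, h2=2, probe 3,5 → slot 5
339: h=3, h2=4, probe 3,0 → slot 0
182: h=0, h2=3, probe 0,3,6 → slot 6
Table: [339, -, 563, 157, -, 703, 182]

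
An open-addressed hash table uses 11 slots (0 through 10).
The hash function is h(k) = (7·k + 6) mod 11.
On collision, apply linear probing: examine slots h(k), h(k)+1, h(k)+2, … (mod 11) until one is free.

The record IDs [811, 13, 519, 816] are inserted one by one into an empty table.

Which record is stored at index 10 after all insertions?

519

811: h=7 => slot 7
13: h=9 => slot 9
519: h=9, probe 9,10 => slot 10
816: h=9, probe 9,10,0 => slot 0
Table: [816, ∅, ∅, ∅, ∅, ∅, ∅, 811, ∅, 13, 519]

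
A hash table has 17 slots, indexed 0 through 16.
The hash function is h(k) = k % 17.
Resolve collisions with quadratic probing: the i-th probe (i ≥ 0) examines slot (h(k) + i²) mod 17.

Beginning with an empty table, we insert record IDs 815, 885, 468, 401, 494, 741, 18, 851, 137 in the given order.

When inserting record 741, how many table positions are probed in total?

2

Insert 815: h=16, slot 16 empty => index 16.
Insert 885: h=1, slot 1 empty => index 1.
Insert 468: h=9, slot 9 empty => index 9.
Insert 401: h=10, slot 10 empty => index 10.
Insert 494: h=1, slot 1 occupied => index 2.
Insert 741: h=10, slot 10 occupied => index 11.
Insert 18: h=1, slots 1,2 occupied => index 5.
Insert 851: h=1, slots 1,2,5,10 occupied => index 0.
Insert 137: h=1, slots 1,2,5,10,0,9 occupied => index 3.
Table: [851, 885, 494, 137, ∅, 18, ∅, ∅, ∅, 468, 401, 741, ∅, ∅, ∅, ∅, 815]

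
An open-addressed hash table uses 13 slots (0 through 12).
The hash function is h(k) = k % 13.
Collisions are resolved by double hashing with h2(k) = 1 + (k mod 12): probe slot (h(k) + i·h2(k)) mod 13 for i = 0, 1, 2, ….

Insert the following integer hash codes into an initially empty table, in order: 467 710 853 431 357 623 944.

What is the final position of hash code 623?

467 hashes to 12; slot 12 is free -> place at 12.
710 hashes to 8; slot 8 is free -> place at 8.
853 hashes to 8, h2=2; 8 taken -> place at 10.
431 hashes to 2; slot 2 is free -> place at 2.
357 hashes to 6; slot 6 is free -> place at 6.
623 hashes to 12, h2=12; 12 taken -> place at 11.
944 hashes to 8, h2=9; 8 taken -> place at 4.
Table: [—, —, 431, —, 944, —, 357, —, 710, —, 853, 623, 467]

11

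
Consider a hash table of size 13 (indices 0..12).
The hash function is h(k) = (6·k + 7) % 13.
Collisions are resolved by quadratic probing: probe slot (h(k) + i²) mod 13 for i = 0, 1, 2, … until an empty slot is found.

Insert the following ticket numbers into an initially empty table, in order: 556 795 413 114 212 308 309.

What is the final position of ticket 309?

556 hashes to 2; slot 2 is free -> place at 2.
795 hashes to 6; slot 6 is free -> place at 6.
413 hashes to 2; 2 taken -> place at 3.
114 hashes to 2; 2,3,6 taken -> place at 11.
212 hashes to 5; slot 5 is free -> place at 5.
308 hashes to 9; slot 9 is free -> place at 9.
309 hashes to 2; 2,3,6,11,5 taken -> place at 1.
Table: [—, 309, 556, 413, —, 212, 795, —, —, 308, —, 114, —]

1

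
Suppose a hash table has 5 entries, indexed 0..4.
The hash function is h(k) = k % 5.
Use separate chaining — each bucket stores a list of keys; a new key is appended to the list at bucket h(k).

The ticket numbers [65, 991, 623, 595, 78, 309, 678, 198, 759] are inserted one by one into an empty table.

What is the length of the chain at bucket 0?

Insert 65: h=0, bucket 0 empty -> new chain.
Insert 991: h=1, bucket 1 empty -> new chain.
Insert 623: h=3, bucket 3 empty -> new chain.
Insert 595: h=0, bucket 0 nonempty -> append to chain.
Insert 78: h=3, bucket 3 nonempty -> append to chain.
Insert 309: h=4, bucket 4 empty -> new chain.
Insert 678: h=3, bucket 3 nonempty -> append to chain.
Insert 198: h=3, bucket 3 nonempty -> append to chain.
Insert 759: h=4, bucket 4 nonempty -> append to chain.
Final buckets:
0: 65 -> 595
1: 991
2: -
3: 623 -> 78 -> 678 -> 198
4: 309 -> 759

2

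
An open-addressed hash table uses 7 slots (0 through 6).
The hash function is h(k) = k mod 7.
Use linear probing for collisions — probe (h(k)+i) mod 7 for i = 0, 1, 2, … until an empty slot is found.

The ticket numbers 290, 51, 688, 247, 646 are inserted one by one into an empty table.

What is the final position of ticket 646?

290: h=3 -> slot 3
51: h=2 -> slot 2
688: h=2, probe 2,3,4 -> slot 4
247: h=2, probe 2,3,4,5 -> slot 5
646: h=2, probe 2,3,4,5,6 -> slot 6
Table: [—, —, 51, 290, 688, 247, 646]

6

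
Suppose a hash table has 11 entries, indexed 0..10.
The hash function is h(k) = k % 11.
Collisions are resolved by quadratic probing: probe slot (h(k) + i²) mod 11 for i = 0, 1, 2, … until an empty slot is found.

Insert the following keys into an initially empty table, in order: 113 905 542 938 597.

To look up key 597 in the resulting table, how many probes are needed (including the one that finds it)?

5

113 hashes to 3; slot 3 is free → place at 3.
905 hashes to 3; 3 taken → place at 4.
542 hashes to 3; 3,4 taken → place at 7.
938 hashes to 3; 3,4,7 taken → place at 1.
597 hashes to 3; 3,4,7,1 taken → place at 8.
Table: [∅, 938, ∅, 113, 905, ∅, ∅, 542, 597, ∅, ∅]
Lookup 597: h=3, probe 3,4,7,1,8 → found at 8.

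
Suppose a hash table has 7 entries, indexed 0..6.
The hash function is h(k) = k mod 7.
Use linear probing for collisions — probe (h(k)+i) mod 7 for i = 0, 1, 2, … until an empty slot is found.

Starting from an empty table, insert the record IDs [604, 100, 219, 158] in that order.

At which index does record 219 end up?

4

Insert 604: h=2, slot 2 empty => index 2.
Insert 100: h=2, slot 2 occupied => index 3.
Insert 219: h=2, slots 2,3 occupied => index 4.
Insert 158: h=4, slot 4 occupied => index 5.
Table: [—, —, 604, 100, 219, 158, —]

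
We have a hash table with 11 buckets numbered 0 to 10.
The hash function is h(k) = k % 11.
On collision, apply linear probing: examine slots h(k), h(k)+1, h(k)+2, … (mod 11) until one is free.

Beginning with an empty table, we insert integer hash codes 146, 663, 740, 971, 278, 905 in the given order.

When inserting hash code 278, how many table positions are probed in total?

146: h=3 -> slot 3
663: h=3, probe 3,4 -> slot 4
740: h=3, probe 3,4,5 -> slot 5
971: h=3, probe 3,4,5,6 -> slot 6
278: h=3, probe 3,4,5,6,7 -> slot 7
905: h=3, probe 3,4,5,6,7,8 -> slot 8
Table: [_, _, _, 146, 663, 740, 971, 278, 905, _, _]

5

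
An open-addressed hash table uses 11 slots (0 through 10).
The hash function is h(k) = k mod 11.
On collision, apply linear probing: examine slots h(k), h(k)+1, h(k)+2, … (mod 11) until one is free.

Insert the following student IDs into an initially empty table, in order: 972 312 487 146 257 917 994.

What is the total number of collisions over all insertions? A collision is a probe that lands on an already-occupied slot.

Insert 972: h=4, slot 4 empty -> index 4.
Insert 312: h=4, slot 4 occupied -> index 5.
Insert 487: h=3, slot 3 empty -> index 3.
Insert 146: h=3, slots 3,4,5 occupied -> index 6.
Insert 257: h=4, slots 4,5,6 occupied -> index 7.
Insert 917: h=4, slots 4,5,6,7 occupied -> index 8.
Insert 994: h=4, slots 4,5,6,7,8 occupied -> index 9.
Table: [., ., ., 487, 972, 312, 146, 257, 917, 994, .]

16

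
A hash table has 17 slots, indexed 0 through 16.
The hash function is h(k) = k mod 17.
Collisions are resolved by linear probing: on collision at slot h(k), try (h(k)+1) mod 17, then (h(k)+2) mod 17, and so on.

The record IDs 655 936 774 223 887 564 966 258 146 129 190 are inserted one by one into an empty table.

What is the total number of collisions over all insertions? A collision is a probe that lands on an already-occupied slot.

10

Insert 655: h=9, slot 9 empty -> index 9.
Insert 936: h=1, slot 1 empty -> index 1.
Insert 774: h=9, slot 9 occupied -> index 10.
Insert 223: h=2, slot 2 empty -> index 2.
Insert 887: h=3, slot 3 empty -> index 3.
Insert 564: h=3, slot 3 occupied -> index 4.
Insert 966: h=14, slot 14 empty -> index 14.
Insert 258: h=3, slots 3,4 occupied -> index 5.
Insert 146: h=10, slot 10 occupied -> index 11.
Insert 129: h=10, slots 10,11 occupied -> index 12.
Insert 190: h=3, slots 3,4,5 occupied -> index 6.
Table: [., 936, 223, 887, 564, 258, 190, ., ., 655, 774, 146, 129, ., 966, ., .]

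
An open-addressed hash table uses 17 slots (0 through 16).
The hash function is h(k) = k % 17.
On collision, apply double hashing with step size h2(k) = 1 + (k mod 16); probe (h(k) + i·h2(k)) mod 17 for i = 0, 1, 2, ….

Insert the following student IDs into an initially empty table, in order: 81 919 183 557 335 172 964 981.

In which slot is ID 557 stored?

10

Insert 81: h=13, slot 13 empty → index 13.
Insert 919: h=1, slot 1 empty → index 1.
Insert 183: h=13, h2=8, slot 13 occupied → index 4.
Insert 557: h=13, h2=14, slot 13 occupied → index 10.
Insert 335: h=12, slot 12 empty → index 12.
Insert 172: h=2, slot 2 empty → index 2.
Insert 964: h=12, h2=5, slot 12 occupied → index 0.
Insert 981: h=12, h2=6, slots 12,1 occupied → index 7.
Table: [964, 919, 172, _, 183, _, _, 981, _, _, 557, _, 335, 81, _, _, _]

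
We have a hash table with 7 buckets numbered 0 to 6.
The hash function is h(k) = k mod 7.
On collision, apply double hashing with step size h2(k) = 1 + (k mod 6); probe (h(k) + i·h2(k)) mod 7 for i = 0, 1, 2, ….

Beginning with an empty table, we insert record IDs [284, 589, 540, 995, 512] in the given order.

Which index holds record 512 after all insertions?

Insert 284: h=4, slot 4 empty => index 4.
Insert 589: h=1, slot 1 empty => index 1.
Insert 540: h=1, h2=1, slot 1 occupied => index 2.
Insert 995: h=1, h2=6, slot 1 occupied => index 0.
Insert 512: h=1, h2=3, slots 1,4,0 occupied => index 3.
Table: [995, 589, 540, 512, 284, -, -]

3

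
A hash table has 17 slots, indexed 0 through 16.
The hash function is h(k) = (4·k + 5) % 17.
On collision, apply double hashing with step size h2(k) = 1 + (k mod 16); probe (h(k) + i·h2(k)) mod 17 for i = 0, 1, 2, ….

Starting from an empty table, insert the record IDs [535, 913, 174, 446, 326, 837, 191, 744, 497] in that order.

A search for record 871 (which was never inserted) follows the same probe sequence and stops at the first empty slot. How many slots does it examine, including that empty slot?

2

Insert 535: h=3, slot 3 empty -> index 3.
Insert 913: h=2, slot 2 empty -> index 2.
Insert 174: h=4, slot 4 empty -> index 4.
Insert 446: h=4, h2=15, slots 4,2 occupied -> index 0.
Insert 326: h=0, h2=7, slot 0 occupied -> index 7.
Insert 837: h=4, h2=6, slot 4 occupied -> index 10.
Insert 191: h=4, h2=16, slots 4,3,2 occupied -> index 1.
Insert 744: h=6, slot 6 empty -> index 6.
Insert 497: h=4, h2=2, slots 4,6 occupied -> index 8.
Table: [446, 191, 913, 535, 174, ., 744, 326, 497, ., 837, ., ., ., ., ., .]
Lookup 871: h=4, h2=8, probe 4,12 → slot 12 empty, not found.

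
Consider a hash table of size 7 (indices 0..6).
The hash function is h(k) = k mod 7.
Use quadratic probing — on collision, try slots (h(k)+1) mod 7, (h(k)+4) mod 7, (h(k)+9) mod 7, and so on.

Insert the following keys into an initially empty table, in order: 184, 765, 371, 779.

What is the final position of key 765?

184: h=2 => slot 2
765: h=2, probe 2,3 => slot 3
371: h=0 => slot 0
779: h=2, probe 2,3,6 => slot 6
Table: [371, -, 184, 765, -, -, 779]

3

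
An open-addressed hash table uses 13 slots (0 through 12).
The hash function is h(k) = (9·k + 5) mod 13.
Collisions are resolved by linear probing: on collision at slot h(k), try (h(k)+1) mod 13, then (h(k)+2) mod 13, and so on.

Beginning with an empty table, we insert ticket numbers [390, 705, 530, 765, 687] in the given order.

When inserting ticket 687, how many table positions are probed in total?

2

390 hashes to 5; slot 5 is free => place at 5.
705 hashes to 6; slot 6 is free => place at 6.
530 hashes to 4; slot 4 is free => place at 4.
765 hashes to 0; slot 0 is free => place at 0.
687 hashes to 0; 0 taken => place at 1.
Table: [765, 687, _, _, 530, 390, 705, _, _, _, _, _, _]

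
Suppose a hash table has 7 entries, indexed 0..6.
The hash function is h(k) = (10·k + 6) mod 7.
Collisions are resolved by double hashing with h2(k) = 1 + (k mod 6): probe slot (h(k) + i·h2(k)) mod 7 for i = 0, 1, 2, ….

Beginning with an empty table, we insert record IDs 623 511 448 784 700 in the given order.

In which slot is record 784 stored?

2

623: h=6 => slot 6
511: h=6, h2=2, probe 6,1 => slot 1
448: h=6, h2=5, probe 6,4 => slot 4
784: h=6, h2=5, probe 6,4,2 => slot 2
700: h=6, h2=5, probe 6,4,2,0 => slot 0
Table: [700, 511, 784, ∅, 448, ∅, 623]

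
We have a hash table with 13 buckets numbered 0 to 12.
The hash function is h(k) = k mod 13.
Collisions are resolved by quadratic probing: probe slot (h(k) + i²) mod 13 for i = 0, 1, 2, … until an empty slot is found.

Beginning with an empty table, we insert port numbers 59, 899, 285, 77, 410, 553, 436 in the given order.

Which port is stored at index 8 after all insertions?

59: h=7 → slot 7
899: h=2 → slot 2
285: h=12 → slot 12
77: h=12, probe 12,0 → slot 0
410: h=7, probe 7,8 → slot 8
553: h=7, probe 7,8,11 → slot 11
436: h=7, probe 7,8,11,3 → slot 3
Table: [77, ∅, 899, 436, ∅, ∅, ∅, 59, 410, ∅, ∅, 553, 285]

410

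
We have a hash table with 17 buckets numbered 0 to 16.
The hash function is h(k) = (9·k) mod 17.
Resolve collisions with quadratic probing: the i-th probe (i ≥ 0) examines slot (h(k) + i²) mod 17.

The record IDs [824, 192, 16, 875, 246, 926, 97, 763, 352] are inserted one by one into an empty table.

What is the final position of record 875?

5

824 hashes to 4; slot 4 is free => place at 4.
192 hashes to 11; slot 11 is free => place at 11.
16 hashes to 8; slot 8 is free => place at 8.
875 hashes to 4; 4 taken => place at 5.
246 hashes to 4; 4,5,8 taken => place at 13.
926 hashes to 4; 4,5,8,13 taken => place at 3.
97 hashes to 6; slot 6 is free => place at 6.
763 hashes to 16; slot 16 is free => place at 16.
352 hashes to 6; 6 taken => place at 7.
Table: [—, —, —, 926, 824, 875, 97, 352, 16, —, —, 192, —, 246, —, —, 763]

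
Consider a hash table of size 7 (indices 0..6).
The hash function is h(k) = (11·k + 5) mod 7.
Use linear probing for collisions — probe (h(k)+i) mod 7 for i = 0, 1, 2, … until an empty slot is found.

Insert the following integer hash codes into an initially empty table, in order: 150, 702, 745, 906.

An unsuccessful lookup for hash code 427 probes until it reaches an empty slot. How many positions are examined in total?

Insert 150: h=3, slot 3 empty => index 3.
Insert 702: h=6, slot 6 empty => index 6.
Insert 745: h=3, slot 3 occupied => index 4.
Insert 906: h=3, slots 3,4 occupied => index 5.
Table: [—, —, —, 150, 745, 906, 702]
Lookup 427: h=5, probe 5,6,0 → slot 0 empty, not found.

3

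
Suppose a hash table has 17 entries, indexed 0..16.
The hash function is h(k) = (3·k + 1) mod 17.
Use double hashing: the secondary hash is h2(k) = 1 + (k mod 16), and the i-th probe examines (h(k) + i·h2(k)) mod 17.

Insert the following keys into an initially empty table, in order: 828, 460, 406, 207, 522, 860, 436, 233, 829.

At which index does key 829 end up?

828 hashes to 3; slot 3 is free -> place at 3.
460 hashes to 4; slot 4 is free -> place at 4.
406 hashes to 12; slot 12 is free -> place at 12.
207 hashes to 10; slot 10 is free -> place at 10.
522 hashes to 3, h2=11; 3 taken -> place at 14.
860 hashes to 14, h2=13; 14,10 taken -> place at 6.
436 hashes to 0; slot 0 is free -> place at 0.
233 hashes to 3, h2=10; 3 taken -> place at 13.
829 hashes to 6, h2=14; 6,3,0,14 taken -> place at 11.
Table: [436, —, —, 828, 460, —, 860, —, —, —, 207, 829, 406, 233, 522, —, —]

11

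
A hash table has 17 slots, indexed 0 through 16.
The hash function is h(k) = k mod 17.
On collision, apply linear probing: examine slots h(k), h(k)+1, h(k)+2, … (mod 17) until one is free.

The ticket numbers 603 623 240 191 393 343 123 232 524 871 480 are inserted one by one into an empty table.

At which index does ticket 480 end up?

Insert 603: h=8, slot 8 empty → index 8.
Insert 623: h=11, slot 11 empty → index 11.
Insert 240: h=2, slot 2 empty → index 2.
Insert 191: h=4, slot 4 empty → index 4.
Insert 393: h=2, slot 2 occupied → index 3.
Insert 343: h=3, slots 3,4 occupied → index 5.
Insert 123: h=4, slots 4,5 occupied → index 6.
Insert 232: h=11, slot 11 occupied → index 12.
Insert 524: h=14, slot 14 empty → index 14.
Insert 871: h=4, slots 4,5,6 occupied → index 7.
Insert 480: h=4, slots 4,5,6,7,8 occupied → index 9.
Table: [∅, ∅, 240, 393, 191, 343, 123, 871, 603, 480, ∅, 623, 232, ∅, 524, ∅, ∅]

9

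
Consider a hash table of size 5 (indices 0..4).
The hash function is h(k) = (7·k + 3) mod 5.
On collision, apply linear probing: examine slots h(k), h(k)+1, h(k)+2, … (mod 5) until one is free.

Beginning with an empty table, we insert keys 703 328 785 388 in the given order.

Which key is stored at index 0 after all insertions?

328

703 hashes to 4; slot 4 is free => place at 4.
328 hashes to 4; 4 taken => place at 0.
785 hashes to 3; slot 3 is free => place at 3.
388 hashes to 4; 4,0 taken => place at 1.
Table: [328, 388, -, 785, 703]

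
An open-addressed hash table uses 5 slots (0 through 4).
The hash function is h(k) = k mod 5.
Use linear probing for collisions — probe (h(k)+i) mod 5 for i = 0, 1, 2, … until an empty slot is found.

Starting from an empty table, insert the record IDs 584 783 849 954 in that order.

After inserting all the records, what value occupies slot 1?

584 hashes to 4; slot 4 is free → place at 4.
783 hashes to 3; slot 3 is free → place at 3.
849 hashes to 4; 4 taken → place at 0.
954 hashes to 4; 4,0 taken → place at 1.
Table: [849, 954, -, 783, 584]

954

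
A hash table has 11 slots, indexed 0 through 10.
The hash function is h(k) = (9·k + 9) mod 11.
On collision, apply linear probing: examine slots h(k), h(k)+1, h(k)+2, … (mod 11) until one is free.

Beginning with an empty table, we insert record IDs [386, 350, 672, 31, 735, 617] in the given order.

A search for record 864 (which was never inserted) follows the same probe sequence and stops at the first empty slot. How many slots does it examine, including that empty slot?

3

386: h=7 => slot 7
350: h=2 => slot 2
672: h=7, probe 7,8 => slot 8
31: h=2, probe 2,3 => slot 3
735: h=2, probe 2,3,4 => slot 4
617: h=7, probe 7,8,9 => slot 9
Table: [-, -, 350, 31, 735, -, -, 386, 672, 617, -]
Lookup 864: h=8, probe 8,9,10 → slot 10 empty, not found.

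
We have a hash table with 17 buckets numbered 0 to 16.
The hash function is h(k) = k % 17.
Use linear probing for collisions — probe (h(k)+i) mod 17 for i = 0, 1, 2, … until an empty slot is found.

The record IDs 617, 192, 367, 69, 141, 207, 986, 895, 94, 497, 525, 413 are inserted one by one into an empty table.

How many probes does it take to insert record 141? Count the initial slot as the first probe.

3

617 hashes to 5; slot 5 is free → place at 5.
192 hashes to 5; 5 taken → place at 6.
367 hashes to 10; slot 10 is free → place at 10.
69 hashes to 1; slot 1 is free → place at 1.
141 hashes to 5; 5,6 taken → place at 7.
207 hashes to 3; slot 3 is free → place at 3.
986 hashes to 0; slot 0 is free → place at 0.
895 hashes to 11; slot 11 is free → place at 11.
94 hashes to 9; slot 9 is free → place at 9.
497 hashes to 4; slot 4 is free → place at 4.
525 hashes to 15; slot 15 is free → place at 15.
413 hashes to 5; 5,6,7 taken → place at 8.
Table: [986, 69, ∅, 207, 497, 617, 192, 141, 413, 94, 367, 895, ∅, ∅, ∅, 525, ∅]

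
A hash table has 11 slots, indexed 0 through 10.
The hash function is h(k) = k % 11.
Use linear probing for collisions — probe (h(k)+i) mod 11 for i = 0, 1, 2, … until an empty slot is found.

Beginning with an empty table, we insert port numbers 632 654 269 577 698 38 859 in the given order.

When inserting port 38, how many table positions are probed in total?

6

632: h=5 -> slot 5
654: h=5, probe 5,6 -> slot 6
269: h=5, probe 5,6,7 -> slot 7
577: h=5, probe 5,6,7,8 -> slot 8
698: h=5, probe 5,6,7,8,9 -> slot 9
38: h=5, probe 5,6,7,8,9,10 -> slot 10
859: h=1 -> slot 1
Table: [_, 859, _, _, _, 632, 654, 269, 577, 698, 38]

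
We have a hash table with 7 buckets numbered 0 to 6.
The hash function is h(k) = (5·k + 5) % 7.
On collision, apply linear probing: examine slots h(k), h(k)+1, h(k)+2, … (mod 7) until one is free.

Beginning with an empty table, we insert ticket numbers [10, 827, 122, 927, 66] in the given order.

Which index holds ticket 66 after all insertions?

2

10 hashes to 6; slot 6 is free → place at 6.
827 hashes to 3; slot 3 is free → place at 3.
122 hashes to 6; 6 taken → place at 0.
927 hashes to 6; 6,0 taken → place at 1.
66 hashes to 6; 6,0,1 taken → place at 2.
Table: [122, 927, 66, 827, _, _, 10]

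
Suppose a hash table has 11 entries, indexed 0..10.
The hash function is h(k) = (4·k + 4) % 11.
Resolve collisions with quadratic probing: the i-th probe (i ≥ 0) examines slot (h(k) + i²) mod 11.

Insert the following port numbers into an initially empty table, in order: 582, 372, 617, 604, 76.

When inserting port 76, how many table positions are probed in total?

3

582: h=0 → slot 0
372: h=7 → slot 7
617: h=8 → slot 8
604: h=0, probe 0,1 → slot 1
76: h=0, probe 0,1,4 → slot 4
Table: [582, 604, -, -, 76, -, -, 372, 617, -, -]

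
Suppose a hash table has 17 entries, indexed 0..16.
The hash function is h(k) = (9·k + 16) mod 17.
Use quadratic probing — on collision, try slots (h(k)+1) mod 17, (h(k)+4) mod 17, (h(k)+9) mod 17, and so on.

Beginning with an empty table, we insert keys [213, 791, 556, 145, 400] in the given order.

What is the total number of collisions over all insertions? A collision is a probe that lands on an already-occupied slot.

6

Insert 213: h=12, slot 12 empty → index 12.
Insert 791: h=12, slot 12 occupied → index 13.
Insert 556: h=5, slot 5 empty → index 5.
Insert 145: h=12, slots 12,13 occupied → index 16.
Insert 400: h=12, slots 12,13,16 occupied → index 4.
Table: [∅, ∅, ∅, ∅, 400, 556, ∅, ∅, ∅, ∅, ∅, ∅, 213, 791, ∅, ∅, 145]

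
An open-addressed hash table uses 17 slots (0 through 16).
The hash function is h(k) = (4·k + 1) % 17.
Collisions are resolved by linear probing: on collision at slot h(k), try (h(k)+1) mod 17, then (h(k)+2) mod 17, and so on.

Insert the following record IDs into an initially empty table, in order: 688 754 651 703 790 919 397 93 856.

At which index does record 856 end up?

11

688: h=16 => slot 16
754: h=8 => slot 8
651: h=4 => slot 4
703: h=8, probe 8,9 => slot 9
790: h=16, probe 16,0 => slot 0
919: h=5 => slot 5
397: h=8, probe 8,9,10 => slot 10
93: h=16, probe 16,0,1 => slot 1
856: h=8, probe 8,9,10,11 => slot 11
Table: [790, 93, ., ., 651, 919, ., ., 754, 703, 397, 856, ., ., ., ., 688]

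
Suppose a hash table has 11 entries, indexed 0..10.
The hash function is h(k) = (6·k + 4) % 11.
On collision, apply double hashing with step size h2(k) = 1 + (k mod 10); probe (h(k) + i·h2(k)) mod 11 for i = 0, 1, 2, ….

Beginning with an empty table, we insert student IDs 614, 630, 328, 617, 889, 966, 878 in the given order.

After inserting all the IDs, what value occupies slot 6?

966

614: h=3 => slot 3
630: h=0 => slot 0
328: h=3, h2=9, probe 3,1 => slot 1
617: h=10 => slot 10
889: h=3, h2=10, probe 3,2 => slot 2
966: h=3, h2=7, probe 3,10,6 => slot 6
878: h=3, h2=9, probe 3,1,10,8 => slot 8
Table: [630, 328, 889, 614, ., ., 966, ., 878, ., 617]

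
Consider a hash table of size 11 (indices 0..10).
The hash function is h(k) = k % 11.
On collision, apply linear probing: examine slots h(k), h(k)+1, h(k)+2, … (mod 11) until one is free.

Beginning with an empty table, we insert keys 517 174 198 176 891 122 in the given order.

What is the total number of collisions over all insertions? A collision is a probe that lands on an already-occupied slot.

Insert 517: h=0, slot 0 empty -> index 0.
Insert 174: h=9, slot 9 empty -> index 9.
Insert 198: h=0, slot 0 occupied -> index 1.
Insert 176: h=0, slots 0,1 occupied -> index 2.
Insert 891: h=0, slots 0,1,2 occupied -> index 3.
Insert 122: h=1, slots 1,2,3 occupied -> index 4.
Table: [517, 198, 176, 891, 122, -, -, -, -, 174, -]

9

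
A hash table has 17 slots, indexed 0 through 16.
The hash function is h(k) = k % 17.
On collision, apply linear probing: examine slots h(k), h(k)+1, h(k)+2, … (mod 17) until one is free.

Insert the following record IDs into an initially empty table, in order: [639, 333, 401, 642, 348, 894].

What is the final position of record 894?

14

Insert 639: h=10, slot 10 empty -> index 10.
Insert 333: h=10, slot 10 occupied -> index 11.
Insert 401: h=10, slots 10,11 occupied -> index 12.
Insert 642: h=13, slot 13 empty -> index 13.
Insert 348: h=8, slot 8 empty -> index 8.
Insert 894: h=10, slots 10,11,12,13 occupied -> index 14.
Table: [—, —, —, —, —, —, —, —, 348, —, 639, 333, 401, 642, 894, —, —]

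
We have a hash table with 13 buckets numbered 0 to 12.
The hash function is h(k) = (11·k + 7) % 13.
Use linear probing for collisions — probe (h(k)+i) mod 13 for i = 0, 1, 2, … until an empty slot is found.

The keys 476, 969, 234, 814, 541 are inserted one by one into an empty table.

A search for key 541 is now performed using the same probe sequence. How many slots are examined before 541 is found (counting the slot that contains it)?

5

476 hashes to 4; slot 4 is free → place at 4.
969 hashes to 6; slot 6 is free → place at 6.
234 hashes to 7; slot 7 is free → place at 7.
814 hashes to 4; 4 taken → place at 5.
541 hashes to 4; 4,5,6,7 taken → place at 8.
Table: [∅, ∅, ∅, ∅, 476, 814, 969, 234, 541, ∅, ∅, ∅, ∅]
Lookup 541: h=4, probe 4,5,6,7,8 → found at 8.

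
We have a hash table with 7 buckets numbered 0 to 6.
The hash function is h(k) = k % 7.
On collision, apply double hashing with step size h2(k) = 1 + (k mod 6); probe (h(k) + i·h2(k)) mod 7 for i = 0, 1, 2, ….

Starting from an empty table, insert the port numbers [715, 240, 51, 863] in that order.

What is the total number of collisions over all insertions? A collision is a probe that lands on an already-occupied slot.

3

715 hashes to 1; slot 1 is free → place at 1.
240 hashes to 2; slot 2 is free → place at 2.
51 hashes to 2, h2=4; 2 taken → place at 6.
863 hashes to 2, h2=6; 2,1 taken → place at 0.
Table: [863, 715, 240, ., ., ., 51]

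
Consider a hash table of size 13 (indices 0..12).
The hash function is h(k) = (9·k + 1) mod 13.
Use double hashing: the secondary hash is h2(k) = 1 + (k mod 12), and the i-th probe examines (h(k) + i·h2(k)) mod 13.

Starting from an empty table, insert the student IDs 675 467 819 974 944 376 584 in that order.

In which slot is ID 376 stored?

10

Insert 675: h=5, slot 5 empty => index 5.
Insert 467: h=5, h2=12, slot 5 occupied => index 4.
Insert 819: h=1, slot 1 empty => index 1.
Insert 974: h=5, h2=3, slot 5 occupied => index 8.
Insert 944: h=8, h2=9, slots 8,4 occupied => index 0.
Insert 376: h=5, h2=5, slot 5 occupied => index 10.
Insert 584: h=5, h2=9, slots 5,1,10 occupied => index 6.
Table: [944, 819, _, _, 467, 675, 584, _, 974, _, 376, _, _]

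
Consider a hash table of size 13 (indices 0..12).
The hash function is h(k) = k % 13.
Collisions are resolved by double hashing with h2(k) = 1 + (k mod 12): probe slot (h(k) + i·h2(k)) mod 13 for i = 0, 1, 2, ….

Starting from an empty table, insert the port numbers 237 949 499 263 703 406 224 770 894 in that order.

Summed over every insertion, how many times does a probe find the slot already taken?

237 hashes to 3; slot 3 is free -> place at 3.
949 hashes to 0; slot 0 is free -> place at 0.
499 hashes to 5; slot 5 is free -> place at 5.
263 hashes to 3, h2=12; 3 taken -> place at 2.
703 hashes to 1; slot 1 is free -> place at 1.
406 hashes to 3, h2=11; 3,1 taken -> place at 12.
224 hashes to 3, h2=9; 3,12 taken -> place at 8.
770 hashes to 3, h2=3; 3 taken -> place at 6.
894 hashes to 10; slot 10 is free -> place at 10.
Table: [949, 703, 263, 237, _, 499, 770, _, 224, _, 894, _, 406]

6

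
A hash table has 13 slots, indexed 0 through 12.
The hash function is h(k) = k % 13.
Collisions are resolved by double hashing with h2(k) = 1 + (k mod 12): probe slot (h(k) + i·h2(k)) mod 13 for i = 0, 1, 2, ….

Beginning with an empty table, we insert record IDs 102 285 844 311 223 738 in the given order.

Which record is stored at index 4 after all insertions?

844

102: h=11 -> slot 11
285: h=12 -> slot 12
844: h=12, h2=5, probe 12,4 -> slot 4
311: h=12, h2=12, probe 12,11,10 -> slot 10
223: h=2 -> slot 2
738: h=10, h2=7, probe 10,4,11,5 -> slot 5
Table: [—, —, 223, —, 844, 738, —, —, —, —, 311, 102, 285]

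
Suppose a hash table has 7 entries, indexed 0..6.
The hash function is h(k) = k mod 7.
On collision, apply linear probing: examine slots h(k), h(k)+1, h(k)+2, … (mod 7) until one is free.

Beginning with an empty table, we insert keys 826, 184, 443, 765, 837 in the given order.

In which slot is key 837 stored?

826: h=0 -> slot 0
184: h=2 -> slot 2
443: h=2, probe 2,3 -> slot 3
765: h=2, probe 2,3,4 -> slot 4
837: h=4, probe 4,5 -> slot 5
Table: [826, _, 184, 443, 765, 837, _]

5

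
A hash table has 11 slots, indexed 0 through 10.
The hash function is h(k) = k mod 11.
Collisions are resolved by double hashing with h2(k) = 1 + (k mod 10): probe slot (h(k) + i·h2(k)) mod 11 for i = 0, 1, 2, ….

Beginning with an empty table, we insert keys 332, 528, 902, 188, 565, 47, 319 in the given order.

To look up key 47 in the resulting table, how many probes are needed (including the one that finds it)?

332 hashes to 2; slot 2 is free -> place at 2.
528 hashes to 0; slot 0 is free -> place at 0.
902 hashes to 0, h2=3; 0 taken -> place at 3.
188 hashes to 1; slot 1 is free -> place at 1.
565 hashes to 4; slot 4 is free -> place at 4.
47 hashes to 3, h2=8; 3,0 taken -> place at 8.
319 hashes to 0, h2=10; 0 taken -> place at 10.
Table: [528, 188, 332, 902, 565, ∅, ∅, ∅, 47, ∅, 319]
Lookup 47: h=3, h2=8, probe 3,0,8 → found at 8.

3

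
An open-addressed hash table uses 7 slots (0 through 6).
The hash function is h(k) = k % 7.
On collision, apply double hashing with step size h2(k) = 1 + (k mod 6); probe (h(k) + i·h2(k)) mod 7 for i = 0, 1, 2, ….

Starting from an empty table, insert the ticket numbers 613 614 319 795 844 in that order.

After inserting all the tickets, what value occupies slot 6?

613 hashes to 4; slot 4 is free → place at 4.
614 hashes to 5; slot 5 is free → place at 5.
319 hashes to 4, h2=2; 4 taken → place at 6.
795 hashes to 4, h2=4; 4 taken → place at 1.
844 hashes to 4, h2=5; 4 taken → place at 2.
Table: [_, 795, 844, _, 613, 614, 319]

319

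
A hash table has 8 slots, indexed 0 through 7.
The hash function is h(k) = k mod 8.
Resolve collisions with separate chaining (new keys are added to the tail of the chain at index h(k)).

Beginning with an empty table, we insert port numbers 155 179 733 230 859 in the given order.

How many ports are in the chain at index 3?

Insert 155: h=3, bucket 3 empty → new chain.
Insert 179: h=3, bucket 3 nonempty → append to chain.
Insert 733: h=5, bucket 5 empty → new chain.
Insert 230: h=6, bucket 6 empty → new chain.
Insert 859: h=3, bucket 3 nonempty → append to chain.
Final buckets:
0: ∅
1: ∅
2: ∅
3: 155 -> 179 -> 859
4: ∅
5: 733
6: 230
7: ∅

3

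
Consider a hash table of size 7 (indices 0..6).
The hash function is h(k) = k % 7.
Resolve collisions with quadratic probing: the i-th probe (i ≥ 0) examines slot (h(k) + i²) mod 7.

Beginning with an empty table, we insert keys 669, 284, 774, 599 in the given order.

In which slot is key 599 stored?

669 hashes to 4; slot 4 is free => place at 4.
284 hashes to 4; 4 taken => place at 5.
774 hashes to 4; 4,5 taken => place at 1.
599 hashes to 4; 4,5,1 taken => place at 6.
Table: [_, 774, _, _, 669, 284, 599]

6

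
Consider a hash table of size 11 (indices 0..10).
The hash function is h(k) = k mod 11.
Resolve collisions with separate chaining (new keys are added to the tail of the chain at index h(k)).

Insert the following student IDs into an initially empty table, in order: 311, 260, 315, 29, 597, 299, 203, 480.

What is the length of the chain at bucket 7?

4

Insert 311: h=3, bucket 3 empty -> new chain.
Insert 260: h=7, bucket 7 empty -> new chain.
Insert 315: h=7, bucket 7 nonempty -> append to chain.
Insert 29: h=7, bucket 7 nonempty -> append to chain.
Insert 597: h=3, bucket 3 nonempty -> append to chain.
Insert 299: h=2, bucket 2 empty -> new chain.
Insert 203: h=5, bucket 5 empty -> new chain.
Insert 480: h=7, bucket 7 nonempty -> append to chain.
Final buckets:
0: .
1: .
2: 299
3: 311 -> 597
4: .
5: 203
6: .
7: 260 -> 315 -> 29 -> 480
8: .
9: .
10: .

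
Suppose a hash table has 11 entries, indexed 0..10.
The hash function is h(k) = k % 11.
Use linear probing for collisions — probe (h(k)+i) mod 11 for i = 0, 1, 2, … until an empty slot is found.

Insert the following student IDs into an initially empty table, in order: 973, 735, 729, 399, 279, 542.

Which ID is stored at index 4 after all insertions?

399

Insert 973: h=5, slot 5 empty => index 5.
Insert 735: h=9, slot 9 empty => index 9.
Insert 729: h=3, slot 3 empty => index 3.
Insert 399: h=3, slot 3 occupied => index 4.
Insert 279: h=4, slots 4,5 occupied => index 6.
Insert 542: h=3, slots 3,4,5,6 occupied => index 7.
Table: [—, —, —, 729, 399, 973, 279, 542, —, 735, —]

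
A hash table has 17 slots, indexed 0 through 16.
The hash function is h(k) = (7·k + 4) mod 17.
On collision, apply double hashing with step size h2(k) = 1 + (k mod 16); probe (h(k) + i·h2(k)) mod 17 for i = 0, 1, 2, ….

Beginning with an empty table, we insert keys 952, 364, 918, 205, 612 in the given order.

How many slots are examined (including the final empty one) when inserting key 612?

2

Insert 952: h=4, slot 4 empty => index 4.
Insert 364: h=2, slot 2 empty => index 2.
Insert 918: h=4, h2=7, slot 4 occupied => index 11.
Insert 205: h=11, h2=14, slot 11 occupied => index 8.
Insert 612: h=4, h2=5, slot 4 occupied => index 9.
Table: [_, _, 364, _, 952, _, _, _, 205, 612, _, 918, _, _, _, _, _]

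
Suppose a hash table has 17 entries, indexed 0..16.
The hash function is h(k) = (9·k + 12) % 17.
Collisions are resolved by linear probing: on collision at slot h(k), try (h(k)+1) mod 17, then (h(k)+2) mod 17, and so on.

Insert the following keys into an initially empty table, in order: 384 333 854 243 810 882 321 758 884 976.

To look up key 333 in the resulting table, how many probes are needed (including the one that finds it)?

2

Insert 384: h=0, slot 0 empty → index 0.
Insert 333: h=0, slot 0 occupied → index 1.
Insert 854: h=14, slot 14 empty → index 14.
Insert 243: h=6, slot 6 empty → index 6.
Insert 810: h=9, slot 9 empty → index 9.
Insert 882: h=11, slot 11 empty → index 11.
Insert 321: h=11, slot 11 occupied → index 12.
Insert 758: h=0, slots 0,1 occupied → index 2.
Insert 884: h=12, slot 12 occupied → index 13.
Insert 976: h=7, slot 7 empty → index 7.
Table: [384, 333, 758, _, _, _, 243, 976, _, 810, _, 882, 321, 884, 854, _, _]
Lookup 333: h=0, probe 0,1 → found at 1.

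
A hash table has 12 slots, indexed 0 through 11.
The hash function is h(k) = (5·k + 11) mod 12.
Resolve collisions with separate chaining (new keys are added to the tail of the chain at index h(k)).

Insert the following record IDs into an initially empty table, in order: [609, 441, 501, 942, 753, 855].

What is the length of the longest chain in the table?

4

609 → bucket 8
441 → bucket 8 (collision)
501 → bucket 8 (collision)
942 → bucket 5
753 → bucket 8 (collision)
855 → bucket 2
Final buckets:
0: .
1: .
2: 855
3: .
4: .
5: 942
6: .
7: .
8: 609 -> 441 -> 501 -> 753
9: .
10: .
11: .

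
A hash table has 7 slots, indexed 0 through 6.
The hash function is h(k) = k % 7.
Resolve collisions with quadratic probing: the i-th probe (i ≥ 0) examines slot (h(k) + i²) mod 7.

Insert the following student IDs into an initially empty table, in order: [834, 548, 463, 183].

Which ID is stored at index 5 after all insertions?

834: h=1 → slot 1
548: h=2 → slot 2
463: h=1, probe 1,2,5 → slot 5
183: h=1, probe 1,2,5,3 → slot 3
Table: [∅, 834, 548, 183, ∅, 463, ∅]

463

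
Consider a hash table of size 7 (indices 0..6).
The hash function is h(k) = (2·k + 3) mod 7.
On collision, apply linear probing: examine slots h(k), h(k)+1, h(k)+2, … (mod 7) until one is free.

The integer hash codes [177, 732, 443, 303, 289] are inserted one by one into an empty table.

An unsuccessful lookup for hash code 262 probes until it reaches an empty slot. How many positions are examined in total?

4

177 hashes to 0; slot 0 is free => place at 0.
732 hashes to 4; slot 4 is free => place at 4.
443 hashes to 0; 0 taken => place at 1.
303 hashes to 0; 0,1 taken => place at 2.
289 hashes to 0; 0,1,2 taken => place at 3.
Table: [177, 443, 303, 289, 732, —, —]
Lookup 262: h=2, probe 2,3,4,5 → slot 5 empty, not found.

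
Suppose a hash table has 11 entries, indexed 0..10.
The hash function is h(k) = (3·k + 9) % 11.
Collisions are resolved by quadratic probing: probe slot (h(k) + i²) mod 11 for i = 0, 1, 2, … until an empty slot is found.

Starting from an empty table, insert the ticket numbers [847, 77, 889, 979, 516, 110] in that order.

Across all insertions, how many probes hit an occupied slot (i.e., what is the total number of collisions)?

6

Insert 847: h=9, slot 9 empty => index 9.
Insert 77: h=9, slot 9 occupied => index 10.
Insert 889: h=3, slot 3 empty => index 3.
Insert 979: h=9, slots 9,10 occupied => index 2.
Insert 516: h=6, slot 6 empty => index 6.
Insert 110: h=9, slots 9,10,2 occupied => index 7.
Table: [-, -, 979, 889, -, -, 516, 110, -, 847, 77]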